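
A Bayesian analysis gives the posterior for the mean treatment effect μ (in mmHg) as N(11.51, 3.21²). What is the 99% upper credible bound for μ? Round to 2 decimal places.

Need U with P(μ ≤ U) = 0.99: U = 11.51 + z_{0.01}·3.21.
z = 2.326; U = 11.51 + 2.326 × 3.21 = 18.98.

18.98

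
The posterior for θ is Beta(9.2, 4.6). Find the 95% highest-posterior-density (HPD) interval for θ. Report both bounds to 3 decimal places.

[0.427, 0.893]

The posterior is unimodal and skewed, so the HPD interval has equal density at both endpoints and is the shortest 95% interval.
Solving f(0.427) = f(0.893) with F(0.893) − F(0.427) = 0.95 gives [0.427, 0.893].
For comparison, the equal-tailed interval is [0.409, 0.879]; the HPD is narrower and shifted toward the mode.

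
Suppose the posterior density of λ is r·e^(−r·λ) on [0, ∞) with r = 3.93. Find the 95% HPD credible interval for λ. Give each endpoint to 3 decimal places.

[0.000, 0.762]

The exponential density is strictly decreasing on [0, ∞), so the HPD interval is anchored at 0: [0, q] with P(λ ≤ q) = 0.95.
q = −ln(1 − 0.95) / 3.93 = 2.9957 / 3.93 = 0.762.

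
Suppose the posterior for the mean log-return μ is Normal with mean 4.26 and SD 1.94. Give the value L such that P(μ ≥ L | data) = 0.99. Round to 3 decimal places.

-0.253

Need L with P(μ ≥ L) = 0.99: L = 4.26 − z_{0.01}·1.94.
z = 2.326; L = 4.26 − 2.326 × 1.94 = -0.253.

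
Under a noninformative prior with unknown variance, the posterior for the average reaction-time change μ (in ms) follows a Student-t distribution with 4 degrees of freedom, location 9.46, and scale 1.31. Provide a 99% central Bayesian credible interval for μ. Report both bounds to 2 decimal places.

[3.43, 15.49]

The t_4 distribution is symmetric; the 99% interval is 9.46 ± t·1.31 with t_{0.995,4} = 4.604.
Half-width: 4.604 × 1.31 = 6.03.
9.46 − 6.03 = 3.43; 9.46 + 6.03 = 15.49.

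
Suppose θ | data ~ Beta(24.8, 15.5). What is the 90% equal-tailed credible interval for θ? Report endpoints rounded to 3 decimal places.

[0.487, 0.737]

Posterior: Beta(24.8, 15.5).
Equal-tailed 90% interval: the 0.05 and 0.95 quantiles of Beta(24.8, 15.5).
Posterior mean ≈ 0.615, SD ≈ 0.076; a Normal approximation gives roughly [0.491, 0.740].
Exact: F⁻¹(0.05) = 0.487; F⁻¹(0.95) = 0.737.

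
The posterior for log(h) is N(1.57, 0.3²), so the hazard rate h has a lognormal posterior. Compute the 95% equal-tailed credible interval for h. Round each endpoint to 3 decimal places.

On the log scale the 95% interval is 1.57 ± 1.960 × 0.3 = [0.9820, 2.1580].
Exponentiate: [e^0.9820, e^2.1580] = [2.670, 8.654].

[2.670, 8.654]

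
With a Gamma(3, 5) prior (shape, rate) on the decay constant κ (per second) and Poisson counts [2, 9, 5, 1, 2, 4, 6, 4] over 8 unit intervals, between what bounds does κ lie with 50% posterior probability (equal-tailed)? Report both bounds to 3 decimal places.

Posterior: Gamma(3+33, 5+8) = Gamma(36, 13) (shape, rate).
Equal-tailed 50% interval: Gamma(36, 13) quantiles at 0.25 and 0.75.
Posterior mean ≈ 2.769, SD ≈ 0.462; a Normal approximation gives roughly [2.458, 3.081].
Exact: lower = 2.446; upper = 3.065.

[2.446, 3.065]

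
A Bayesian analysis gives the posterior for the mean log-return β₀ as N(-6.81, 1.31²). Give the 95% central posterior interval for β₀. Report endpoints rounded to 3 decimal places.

[-9.378, -4.242]

The posterior is symmetric, so the 95% equal-tailed interval is β₀ = -6.81 ± z·1.31 with z = 1.960.
Half-width: 1.960 × 1.31 = 2.568.
-6.81 − 2.568 = -9.378; -6.81 + 2.568 = -4.242.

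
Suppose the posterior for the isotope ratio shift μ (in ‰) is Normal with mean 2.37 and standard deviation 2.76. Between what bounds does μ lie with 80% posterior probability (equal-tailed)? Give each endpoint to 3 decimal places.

The posterior is symmetric, so the 80% equal-tailed interval is μ = 2.37 ± z·2.76 with z = 1.282.
Half-width: 1.282 × 2.76 = 3.537.
2.37 − 3.537 = -1.167; 2.37 + 3.537 = 5.907.

[-1.167, 5.907]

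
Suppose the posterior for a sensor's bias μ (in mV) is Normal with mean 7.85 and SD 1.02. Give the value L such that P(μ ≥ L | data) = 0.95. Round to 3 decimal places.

Need L with P(μ ≥ L) = 0.95: L = 7.85 − z_{0.05}·1.02.
z = 1.645; L = 7.85 − 1.645 × 1.02 = 6.172.

6.172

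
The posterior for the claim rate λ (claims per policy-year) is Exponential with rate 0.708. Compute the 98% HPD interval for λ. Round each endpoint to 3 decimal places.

The exponential density is strictly decreasing on [0, ∞), so the HPD interval is anchored at 0: [0, q] with P(λ ≤ q) = 0.98.
q = −ln(1 − 0.98) / 0.708 = 3.9120 / 0.708 = 5.525.

[0.000, 5.525]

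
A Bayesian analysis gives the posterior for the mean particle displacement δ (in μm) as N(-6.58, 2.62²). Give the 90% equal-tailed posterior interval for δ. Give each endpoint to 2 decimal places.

The posterior is symmetric, so the 90% equal-tailed interval is δ = -6.58 ± z·2.62 with z = 1.645.
Half-width: 1.645 × 2.62 = 4.31.
-6.58 − 4.31 = -10.89; -6.58 + 4.31 = -2.27.

[-10.89, -2.27]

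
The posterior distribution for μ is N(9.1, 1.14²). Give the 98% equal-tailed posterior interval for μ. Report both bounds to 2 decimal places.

[6.45, 11.75]

The posterior is symmetric, so the 98% equal-tailed interval is μ = 9.1 ± z·1.14 with z = 2.326.
Half-width: 2.326 × 1.14 = 2.65.
9.1 − 2.65 = 6.45; 9.1 + 2.65 = 11.75.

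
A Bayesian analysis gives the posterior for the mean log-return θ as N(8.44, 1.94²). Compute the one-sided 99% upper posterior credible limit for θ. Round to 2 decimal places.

12.95

Need U with P(θ ≤ U) = 0.99: U = 8.44 + z_{0.01}·1.94.
z = 2.326; U = 8.44 + 2.326 × 1.94 = 12.95.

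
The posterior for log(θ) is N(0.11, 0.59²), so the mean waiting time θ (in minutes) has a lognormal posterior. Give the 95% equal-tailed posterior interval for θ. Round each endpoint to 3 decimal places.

On the log scale the 95% interval is 0.11 ± 1.960 × 0.59 = [-1.0464, 1.2664].
Exponentiate: [e^-1.0464, e^1.2664] = [0.351, 3.548].

[0.351, 3.548]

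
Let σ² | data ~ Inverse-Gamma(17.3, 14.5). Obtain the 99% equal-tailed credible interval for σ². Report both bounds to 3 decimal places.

Inverse-Gamma(17.3, 14.5) quantiles: F⁻¹(0.005) and F⁻¹(0.995).
Equivalently, 1/σ² ~ Gamma(17.3, rate = 14.5); invert its 0.995 and 0.005 quantiles.
Posterior mean ≈ 0.890, SD ≈ 0.227; a Normal approximation gives roughly [0.304, 1.475].
Exact: lower = 0.485; upper = 1.714.

[0.485, 1.714]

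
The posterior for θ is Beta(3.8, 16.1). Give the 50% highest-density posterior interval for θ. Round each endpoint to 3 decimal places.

[0.106, 0.218]

The posterior is unimodal and skewed, so the HPD interval has equal density at both endpoints and is the shortest 50% interval.
Solving f(0.106) = f(0.218) with F(0.218) − F(0.106) = 0.50 gives [0.106, 0.218].
For comparison, the equal-tailed interval is [0.127, 0.244]; the HPD is narrower and shifted toward the mode.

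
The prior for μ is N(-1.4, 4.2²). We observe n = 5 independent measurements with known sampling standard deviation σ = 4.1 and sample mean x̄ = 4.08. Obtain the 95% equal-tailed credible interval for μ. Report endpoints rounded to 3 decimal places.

[-0.091, 6.496]

Posterior precision = 1/4.2² + 5/4.1² = 0.0567 + 0.2974 = 0.3541, so posterior SD = 1.6804.
Posterior mean = (-1.4/4.2² + 5·4.08/4.1²) / 0.3541 = 3.2028.
Interval: 3.2028 ± 1.960 × 1.6804 → [-0.091, 6.496].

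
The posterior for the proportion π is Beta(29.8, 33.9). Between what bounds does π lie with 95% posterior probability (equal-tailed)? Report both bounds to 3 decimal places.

[0.348, 0.590]

Posterior: Beta(29.8, 33.9).
Equal-tailed 95% interval: the 0.025 and 0.975 quantiles of Beta(29.8, 33.9).
Posterior mean ≈ 0.468, SD ≈ 0.062; a Normal approximation gives roughly [0.346, 0.589].
Exact: F⁻¹(0.025) = 0.348; F⁻¹(0.975) = 0.590.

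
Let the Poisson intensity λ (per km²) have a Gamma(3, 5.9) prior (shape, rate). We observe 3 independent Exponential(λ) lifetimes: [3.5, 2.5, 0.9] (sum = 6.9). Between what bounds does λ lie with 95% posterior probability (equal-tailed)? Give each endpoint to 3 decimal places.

[0.172, 0.912]

Posterior: Gamma(3+3, 5.9+6.9) = Gamma(6, 12.8) (shape, rate).
Equal-tailed 95% interval: Gamma(6, 12.8) quantiles at 0.025 and 0.975.
Posterior mean ≈ 0.469, SD ≈ 0.191; a Normal approximation gives roughly [0.094, 0.844].
Exact: lower = 0.172; upper = 0.912.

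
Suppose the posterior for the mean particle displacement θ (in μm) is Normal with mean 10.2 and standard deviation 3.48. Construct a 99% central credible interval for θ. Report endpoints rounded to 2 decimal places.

[1.24, 19.16]

The posterior is symmetric, so the 99% equal-tailed interval is θ = 10.2 ± z·3.48 with z = 2.576.
Half-width: 2.576 × 3.48 = 8.96.
10.2 − 8.96 = 1.24; 10.2 + 8.96 = 19.16.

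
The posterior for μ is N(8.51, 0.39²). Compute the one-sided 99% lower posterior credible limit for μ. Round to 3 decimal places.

7.603

Need L with P(μ ≥ L) = 0.99: L = 8.51 − z_{0.01}·0.39.
z = 2.326; L = 8.51 − 2.326 × 0.39 = 7.603.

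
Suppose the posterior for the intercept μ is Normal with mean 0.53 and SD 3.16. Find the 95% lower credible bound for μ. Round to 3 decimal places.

-4.668

Need L with P(μ ≥ L) = 0.95: L = 0.53 − z_{0.05}·3.16.
z = 1.645; L = 0.53 − 1.645 × 3.16 = -4.668.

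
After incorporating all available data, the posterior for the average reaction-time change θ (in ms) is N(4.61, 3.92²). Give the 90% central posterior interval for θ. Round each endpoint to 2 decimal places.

[-1.84, 11.06]

The posterior is symmetric, so the 90% equal-tailed interval is θ = 4.61 ± z·3.92 with z = 1.645.
Half-width: 1.645 × 3.92 = 6.45.
4.61 − 6.45 = -1.84; 4.61 + 6.45 = 11.06.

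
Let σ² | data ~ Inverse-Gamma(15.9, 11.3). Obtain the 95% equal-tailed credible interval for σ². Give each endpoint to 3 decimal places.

Inverse-Gamma(15.9, 11.3) quantiles: F⁻¹(0.025) and F⁻¹(0.975).
Equivalently, 1/σ² ~ Gamma(15.9, rate = 11.3); invert its 0.975 and 0.025 quantiles.
Posterior mean ≈ 0.758, SD ≈ 0.203; a Normal approximation gives roughly [0.360, 1.157].
Exact: lower = 0.459; upper = 1.246.

[0.459, 1.246]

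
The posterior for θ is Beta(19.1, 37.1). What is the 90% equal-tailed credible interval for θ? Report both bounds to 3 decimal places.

Posterior: Beta(19.1, 37.1).
Equal-tailed 90% interval: the 0.05 and 0.95 quantiles of Beta(19.1, 37.1).
Posterior mean ≈ 0.340, SD ≈ 0.063; a Normal approximation gives roughly [0.237, 0.443].
Exact: F⁻¹(0.05) = 0.240; F⁻¹(0.95) = 0.446.

[0.240, 0.446]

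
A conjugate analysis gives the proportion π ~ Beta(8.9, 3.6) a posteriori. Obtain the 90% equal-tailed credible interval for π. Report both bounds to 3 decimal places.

Posterior: Beta(8.9, 3.6).
Equal-tailed 90% interval: the 0.05 and 0.95 quantiles of Beta(8.9, 3.6).
Posterior mean ≈ 0.712, SD ≈ 0.123; a Normal approximation gives roughly [0.509, 0.915].
Exact: F⁻¹(0.05) = 0.490; F⁻¹(0.95) = 0.894.

[0.490, 0.894]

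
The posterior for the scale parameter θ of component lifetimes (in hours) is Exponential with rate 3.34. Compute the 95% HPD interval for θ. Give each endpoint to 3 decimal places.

[0.000, 0.897]

The exponential density is strictly decreasing on [0, ∞), so the HPD interval is anchored at 0: [0, q] with P(θ ≤ q) = 0.95.
q = −ln(1 − 0.95) / 3.34 = 2.9957 / 3.34 = 0.897.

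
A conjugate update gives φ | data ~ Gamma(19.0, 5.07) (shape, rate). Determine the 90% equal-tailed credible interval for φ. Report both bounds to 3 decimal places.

Posterior: Gamma(shape 19.0, rate 5.07).
Equal-tailed 90% interval: Gamma(19.0, 5.07) quantiles at 0.05 and 0.95.
Posterior mean ≈ 3.748, SD ≈ 0.860; a Normal approximation gives roughly [2.333, 5.162].
Exact: lower = 2.454; upper = 5.265.

[2.454, 5.265]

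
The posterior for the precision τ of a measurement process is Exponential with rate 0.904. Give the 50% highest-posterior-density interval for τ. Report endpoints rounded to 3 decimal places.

The exponential density is strictly decreasing on [0, ∞), so the HPD interval is anchored at 0: [0, q] with P(τ ≤ q) = 0.50.
q = −ln(1 − 0.50) / 0.904 = 0.6931 / 0.904 = 0.767.

[0.000, 0.767]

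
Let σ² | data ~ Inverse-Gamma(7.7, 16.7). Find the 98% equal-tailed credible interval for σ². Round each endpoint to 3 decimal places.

Inverse-Gamma(7.7, 16.7) quantiles: F⁻¹(0.01) and F⁻¹(0.99).
Equivalently, 1/σ² ~ Gamma(7.7, rate = 16.7); invert its 0.99 and 0.01 quantiles.
Posterior mean ≈ 2.493, SD ≈ 1.044; a Normal approximation gives roughly [0.064, 4.921].
Exact: lower = 1.072; upper = 6.116.

[1.072, 6.116]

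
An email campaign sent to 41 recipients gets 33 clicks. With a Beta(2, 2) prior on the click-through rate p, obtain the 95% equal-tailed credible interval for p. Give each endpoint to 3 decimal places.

Posterior: Beta(2+33, 2+8) = Beta(35, 10).
Equal-tailed 95% interval: the 0.025 and 0.975 quantiles of Beta(35, 10).
Posterior mean ≈ 0.778, SD ≈ 0.061; a Normal approximation gives roughly [0.658, 0.898].
Exact: F⁻¹(0.025) = 0.647; F⁻¹(0.975) = 0.885.

[0.647, 0.885]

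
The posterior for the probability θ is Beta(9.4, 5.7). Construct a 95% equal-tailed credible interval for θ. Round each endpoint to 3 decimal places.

[0.374, 0.840]

Posterior: Beta(9.4, 5.7).
Equal-tailed 95% interval: the 0.025 and 0.975 quantiles of Beta(9.4, 5.7).
Posterior mean ≈ 0.623, SD ≈ 0.121; a Normal approximation gives roughly [0.386, 0.859].
Exact: F⁻¹(0.025) = 0.374; F⁻¹(0.975) = 0.840.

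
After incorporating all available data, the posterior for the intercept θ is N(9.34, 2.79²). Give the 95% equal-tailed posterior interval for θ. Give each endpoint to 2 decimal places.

The posterior is symmetric, so the 95% equal-tailed interval is θ = 9.34 ± z·2.79 with z = 1.960.
Half-width: 1.960 × 2.79 = 5.47.
9.34 − 5.47 = 3.87; 9.34 + 5.47 = 14.81.

[3.87, 14.81]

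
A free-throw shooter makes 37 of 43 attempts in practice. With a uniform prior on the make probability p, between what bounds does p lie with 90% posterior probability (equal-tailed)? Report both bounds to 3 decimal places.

[0.748, 0.923]

Posterior: Beta(1+37, 1+6) = Beta(38, 7).
Equal-tailed 90% interval: the 0.05 and 0.95 quantiles of Beta(38, 7).
Posterior mean ≈ 0.844, SD ≈ 0.053; a Normal approximation gives roughly [0.757, 0.932].
Exact: F⁻¹(0.05) = 0.748; F⁻¹(0.95) = 0.923.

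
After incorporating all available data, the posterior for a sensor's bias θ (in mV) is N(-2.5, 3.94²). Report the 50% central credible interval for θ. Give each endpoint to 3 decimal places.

[-5.157, 0.157]

The posterior is symmetric, so the 50% equal-tailed interval is θ = -2.5 ± z·3.94 with z = 0.674.
Half-width: 0.674 × 3.94 = 2.657.
-2.5 − 2.657 = -5.157; -2.5 + 2.657 = 0.157.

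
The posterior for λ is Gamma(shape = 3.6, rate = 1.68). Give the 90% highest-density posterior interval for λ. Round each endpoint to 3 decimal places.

[0.433, 3.790]

The posterior is unimodal and skewed, so the HPD interval has equal density at both endpoints and is the shortest 90% interval.
Solving f(0.433) = f(3.790) with F(3.790) − F(0.433) = 0.90 gives [0.433, 3.790].
For comparison, the equal-tailed interval is [0.678, 4.273]; the HPD is narrower and shifted toward the mode.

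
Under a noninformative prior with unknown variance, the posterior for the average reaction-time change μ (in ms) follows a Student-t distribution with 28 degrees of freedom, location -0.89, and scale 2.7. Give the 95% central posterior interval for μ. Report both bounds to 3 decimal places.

[-6.421, 4.641]

The t_28 distribution is symmetric; the 95% interval is -0.89 ± t·2.7 with t_{0.975,28} = 2.048.
Half-width: 2.048 × 2.7 = 5.531.
-0.89 − 5.531 = -6.421; -0.89 + 5.531 = 4.641.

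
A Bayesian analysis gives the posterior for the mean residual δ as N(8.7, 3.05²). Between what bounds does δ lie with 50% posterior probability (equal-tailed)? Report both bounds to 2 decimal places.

[6.64, 10.76]

The posterior is symmetric, so the 50% equal-tailed interval is δ = 8.7 ± z·3.05 with z = 0.674.
Half-width: 0.674 × 3.05 = 2.06.
8.7 − 2.06 = 6.64; 8.7 + 2.06 = 10.76.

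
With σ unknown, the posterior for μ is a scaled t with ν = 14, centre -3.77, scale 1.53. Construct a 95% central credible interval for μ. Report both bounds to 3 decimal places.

[-7.052, -0.488]

The t_14 distribution is symmetric; the 95% interval is -3.77 ± t·1.53 with t_{0.975,14} = 2.145.
Half-width: 2.145 × 1.53 = 3.282.
-3.77 − 3.282 = -7.052; -3.77 + 3.282 = -0.488.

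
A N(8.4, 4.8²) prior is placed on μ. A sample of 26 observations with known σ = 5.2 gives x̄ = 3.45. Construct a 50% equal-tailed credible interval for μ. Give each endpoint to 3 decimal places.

[2.991, 4.337]

Posterior precision = 1/4.8² + 26/5.2² = 0.0434 + 0.9615 = 1.0049, so posterior SD = 0.9975.
Posterior mean = (8.4/4.8² + 26·3.45/5.2²) / 1.0049 = 3.6638.
Interval: 3.6638 ± 0.674 × 0.9975 → [2.991, 4.337].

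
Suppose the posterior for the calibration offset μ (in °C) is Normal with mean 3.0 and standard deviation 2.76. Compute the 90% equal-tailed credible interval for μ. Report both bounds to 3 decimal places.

The posterior is symmetric, so the 90% equal-tailed interval is μ = 3.0 ± z·2.76 with z = 1.645.
Half-width: 1.645 × 2.76 = 4.540.
3.0 − 4.540 = -1.540; 3.0 + 4.540 = 7.540.

[-1.540, 7.540]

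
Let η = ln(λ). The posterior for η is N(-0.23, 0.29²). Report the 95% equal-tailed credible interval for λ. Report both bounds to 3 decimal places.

[0.450, 1.403]

On the log scale the 95% interval is -0.23 ± 1.960 × 0.29 = [-0.7984, 0.3384].
Exponentiate: [e^-0.7984, e^0.3384] = [0.450, 1.403].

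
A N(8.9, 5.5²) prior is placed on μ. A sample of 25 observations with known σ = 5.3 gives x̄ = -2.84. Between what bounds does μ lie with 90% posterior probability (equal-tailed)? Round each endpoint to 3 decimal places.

Posterior precision = 1/5.5² + 25/5.3² = 0.0331 + 0.8900 = 0.9231, so posterior SD = 1.0408.
Posterior mean = (8.9/5.5² + 25·-2.84/5.3²) / 0.9231 = -2.4195.
Interval: -2.4195 ± 1.645 × 1.0408 → [-4.132, -0.708].

[-4.132, -0.708]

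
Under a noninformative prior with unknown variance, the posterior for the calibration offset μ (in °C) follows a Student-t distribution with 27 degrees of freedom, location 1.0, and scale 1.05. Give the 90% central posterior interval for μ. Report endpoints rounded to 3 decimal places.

The t_27 distribution is symmetric; the 90% interval is 1.0 ± t·1.05 with t_{0.95,27} = 1.703.
Half-width: 1.703 × 1.05 = 1.788.
1.0 − 1.788 = -0.788; 1.0 + 1.788 = 2.788.

[-0.788, 2.788]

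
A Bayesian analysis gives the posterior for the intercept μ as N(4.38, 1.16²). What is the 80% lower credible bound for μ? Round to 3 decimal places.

3.404

Need L with P(μ ≥ L) = 0.80: L = 4.38 − z_{0.2}·1.16.
z = 0.842; L = 4.38 − 0.842 × 1.16 = 3.404.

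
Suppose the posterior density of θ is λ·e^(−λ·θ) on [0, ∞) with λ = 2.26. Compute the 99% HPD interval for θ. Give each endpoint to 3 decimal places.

[0.000, 2.038]

The exponential density is strictly decreasing on [0, ∞), so the HPD interval is anchored at 0: [0, q] with P(θ ≤ q) = 0.99.
q = −ln(1 − 0.99) / 2.26 = 4.6052 / 2.26 = 2.038.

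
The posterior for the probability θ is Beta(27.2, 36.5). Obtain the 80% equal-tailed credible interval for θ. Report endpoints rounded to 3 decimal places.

[0.348, 0.507]

Posterior: Beta(27.2, 36.5).
Equal-tailed 80% interval: the 0.1 and 0.9 quantiles of Beta(27.2, 36.5).
Posterior mean ≈ 0.427, SD ≈ 0.061; a Normal approximation gives roughly [0.348, 0.506].
Exact: F⁻¹(0.1) = 0.348; F⁻¹(0.9) = 0.507.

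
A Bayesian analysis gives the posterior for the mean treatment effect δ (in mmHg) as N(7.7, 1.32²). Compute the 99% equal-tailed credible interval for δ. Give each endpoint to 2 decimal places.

The posterior is symmetric, so the 99% equal-tailed interval is δ = 7.7 ± z·1.32 with z = 2.576.
Half-width: 2.576 × 1.32 = 3.40.
7.7 − 3.40 = 4.30; 7.7 + 3.40 = 11.10.

[4.30, 11.10]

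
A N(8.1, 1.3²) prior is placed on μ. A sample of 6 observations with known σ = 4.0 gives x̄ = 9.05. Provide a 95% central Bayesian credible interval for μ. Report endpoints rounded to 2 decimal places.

Posterior precision = 1/1.3² + 6/4.0² = 0.5917 + 0.3750 = 0.9667, so posterior SD = 1.0171.
Posterior mean = (8.1/1.3² + 6·9.05/4.0²) / 0.9667 = 8.4685.
Interval: 8.4685 ± 1.960 × 1.0171 → [6.48, 10.46].

[6.48, 10.46]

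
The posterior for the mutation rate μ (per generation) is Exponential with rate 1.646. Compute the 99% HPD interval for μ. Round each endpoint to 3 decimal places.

[0.000, 2.798]

The exponential density is strictly decreasing on [0, ∞), so the HPD interval is anchored at 0: [0, q] with P(μ ≤ q) = 0.99.
q = −ln(1 − 0.99) / 1.646 = 4.6052 / 1.646 = 2.798.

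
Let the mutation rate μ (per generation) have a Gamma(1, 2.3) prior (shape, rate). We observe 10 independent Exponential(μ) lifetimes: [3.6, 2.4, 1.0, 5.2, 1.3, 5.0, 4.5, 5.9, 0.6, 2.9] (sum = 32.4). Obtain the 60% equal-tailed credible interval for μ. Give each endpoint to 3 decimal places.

Posterior: Gamma(1+10, 2.3+32.4) = Gamma(11, 34.7) (shape, rate).
Equal-tailed 60% interval: Gamma(11, 34.7) quantiles at 0.2 and 0.8.
Posterior mean ≈ 0.317, SD ≈ 0.096; a Normal approximation gives roughly [0.237, 0.397].
Exact: lower = 0.235; upper = 0.393.

[0.235, 0.393]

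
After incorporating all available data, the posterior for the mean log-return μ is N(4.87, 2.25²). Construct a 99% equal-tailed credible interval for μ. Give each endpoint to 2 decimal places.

[-0.93, 10.67]

The posterior is symmetric, so the 99% equal-tailed interval is μ = 4.87 ± z·2.25 with z = 2.576.
Half-width: 2.576 × 2.25 = 5.80.
4.87 − 5.80 = -0.93; 4.87 + 5.80 = 10.67.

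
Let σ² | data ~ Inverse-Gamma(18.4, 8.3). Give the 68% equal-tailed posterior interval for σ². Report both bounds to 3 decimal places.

[0.367, 0.586]

Inverse-Gamma(18.4, 8.3) quantiles: F⁻¹(0.16) and F⁻¹(0.84).
Equivalently, 1/σ² ~ Gamma(18.4, rate = 8.3); invert its 0.84 and 0.16 quantiles.
Posterior mean ≈ 0.477, SD ≈ 0.118; a Normal approximation gives roughly [0.360, 0.594].
Exact: lower = 0.367; upper = 0.586.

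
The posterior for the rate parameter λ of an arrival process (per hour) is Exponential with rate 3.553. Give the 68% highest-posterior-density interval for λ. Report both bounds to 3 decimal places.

[0.000, 0.321]

The exponential density is strictly decreasing on [0, ∞), so the HPD interval is anchored at 0: [0, q] with P(λ ≤ q) = 0.68.
q = −ln(1 − 0.68) / 3.553 = 1.1394 / 3.553 = 0.321.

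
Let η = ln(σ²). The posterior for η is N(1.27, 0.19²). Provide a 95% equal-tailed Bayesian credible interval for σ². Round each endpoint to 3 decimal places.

On the log scale the 95% interval is 1.27 ± 1.960 × 0.19 = [0.8976, 1.6424].
Exponentiate: [e^0.8976, e^1.6424] = [2.454, 5.168].

[2.454, 5.168]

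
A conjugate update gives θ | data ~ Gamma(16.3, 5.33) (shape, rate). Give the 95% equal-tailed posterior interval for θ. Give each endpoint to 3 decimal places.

Posterior: Gamma(shape 16.3, rate 5.33).
Equal-tailed 95% interval: Gamma(16.3, 5.33) quantiles at 0.025 and 0.975.
Posterior mean ≈ 3.058, SD ≈ 0.757; a Normal approximation gives roughly [1.574, 4.543].
Exact: lower = 1.758; upper = 4.712.

[1.758, 4.712]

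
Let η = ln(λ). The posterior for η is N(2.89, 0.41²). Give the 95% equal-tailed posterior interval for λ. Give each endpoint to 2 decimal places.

On the log scale the 95% interval is 2.89 ± 1.960 × 0.41 = [2.0864, 3.6936].
Exponentiate: [e^2.0864, e^3.6936] = [8.06, 40.19].

[8.06, 40.19]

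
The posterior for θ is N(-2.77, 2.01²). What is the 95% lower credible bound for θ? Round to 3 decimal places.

-6.076

Need L with P(θ ≥ L) = 0.95: L = -2.77 − z_{0.05}·2.01.
z = 1.645; L = -2.77 − 1.645 × 2.01 = -6.076.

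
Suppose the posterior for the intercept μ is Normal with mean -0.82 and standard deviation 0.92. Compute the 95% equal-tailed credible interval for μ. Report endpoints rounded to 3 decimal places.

The posterior is symmetric, so the 95% equal-tailed interval is μ = -0.82 ± z·0.92 with z = 1.960.
Half-width: 1.960 × 0.92 = 1.803.
-0.82 − 1.803 = -2.623; -0.82 + 1.803 = 0.983.

[-2.623, 0.983]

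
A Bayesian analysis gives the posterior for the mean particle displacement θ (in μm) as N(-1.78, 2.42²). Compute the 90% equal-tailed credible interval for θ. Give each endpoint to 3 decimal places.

The posterior is symmetric, so the 90% equal-tailed interval is θ = -1.78 ± z·2.42 with z = 1.645.
Half-width: 1.645 × 2.42 = 3.981.
-1.78 − 3.981 = -5.761; -1.78 + 3.981 = 2.201.

[-5.761, 2.201]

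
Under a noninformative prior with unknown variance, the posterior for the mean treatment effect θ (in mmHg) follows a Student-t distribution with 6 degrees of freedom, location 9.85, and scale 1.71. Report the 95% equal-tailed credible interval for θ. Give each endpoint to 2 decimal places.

[5.67, 14.03]

The t_6 distribution is symmetric; the 95% interval is 9.85 ± t·1.71 with t_{0.975,6} = 2.447.
Half-width: 2.447 × 1.71 = 4.18.
9.85 − 4.18 = 5.67; 9.85 + 4.18 = 14.03.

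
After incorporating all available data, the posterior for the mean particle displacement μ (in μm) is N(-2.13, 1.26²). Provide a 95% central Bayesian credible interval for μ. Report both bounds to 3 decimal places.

The posterior is symmetric, so the 95% equal-tailed interval is μ = -2.13 ± z·1.26 with z = 1.960.
Half-width: 1.960 × 1.26 = 2.470.
-2.13 − 2.470 = -4.600; -2.13 + 2.470 = 0.340.

[-4.600, 0.340]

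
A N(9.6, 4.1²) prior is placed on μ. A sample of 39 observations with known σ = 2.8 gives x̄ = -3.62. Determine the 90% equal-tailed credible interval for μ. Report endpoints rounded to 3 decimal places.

[-4.197, -2.731]

Posterior precision = 1/4.1² + 39/2.8² = 0.0595 + 4.9745 = 5.0340, so posterior SD = 0.4457.
Posterior mean = (9.6/4.1² + 39·-3.62/2.8²) / 5.0340 = -3.4638.
Interval: -3.4638 ± 1.645 × 0.4457 → [-4.197, -2.731].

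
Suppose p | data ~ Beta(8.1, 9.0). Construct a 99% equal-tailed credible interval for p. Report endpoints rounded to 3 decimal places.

Posterior: Beta(8.1, 9.0).
Equal-tailed 99% interval: the 0.005 and 0.995 quantiles of Beta(8.1, 9.0).
Posterior mean ≈ 0.474, SD ≈ 0.117; a Normal approximation gives roughly [0.171, 0.776].
Exact: F⁻¹(0.005) = 0.193; F⁻¹(0.995) = 0.766.

[0.193, 0.766]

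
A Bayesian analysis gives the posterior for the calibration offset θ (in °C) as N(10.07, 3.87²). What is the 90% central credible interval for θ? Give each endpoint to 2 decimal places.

[3.70, 16.44]

The posterior is symmetric, so the 90% equal-tailed interval is θ = 10.07 ± z·3.87 with z = 1.645.
Half-width: 1.645 × 3.87 = 6.37.
10.07 − 6.37 = 3.70; 10.07 + 6.37 = 16.44.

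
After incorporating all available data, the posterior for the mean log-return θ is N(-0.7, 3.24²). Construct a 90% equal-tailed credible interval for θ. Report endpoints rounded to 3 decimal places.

The posterior is symmetric, so the 90% equal-tailed interval is θ = -0.7 ± z·3.24 with z = 1.645.
Half-width: 1.645 × 3.24 = 5.329.
-0.7 − 5.329 = -6.029; -0.7 + 5.329 = 4.629.

[-6.029, 4.629]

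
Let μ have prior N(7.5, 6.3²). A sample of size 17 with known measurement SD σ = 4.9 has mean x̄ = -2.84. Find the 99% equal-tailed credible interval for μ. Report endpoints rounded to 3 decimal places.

Posterior precision = 1/6.3² + 17/4.9² = 0.0252 + 0.7080 = 0.7332, so posterior SD = 1.1678.
Posterior mean = (7.5/6.3² + 17·-2.84/4.9²) / 0.7332 = -2.4847.
Interval: -2.4847 ± 2.576 × 1.1678 → [-5.493, 0.523].

[-5.493, 0.523]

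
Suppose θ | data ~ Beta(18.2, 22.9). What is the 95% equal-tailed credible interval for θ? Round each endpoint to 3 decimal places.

[0.296, 0.595]

Posterior: Beta(18.2, 22.9).
Equal-tailed 95% interval: the 0.025 and 0.975 quantiles of Beta(18.2, 22.9).
Posterior mean ≈ 0.443, SD ≈ 0.077; a Normal approximation gives roughly [0.293, 0.593].
Exact: F⁻¹(0.025) = 0.296; F⁻¹(0.975) = 0.595.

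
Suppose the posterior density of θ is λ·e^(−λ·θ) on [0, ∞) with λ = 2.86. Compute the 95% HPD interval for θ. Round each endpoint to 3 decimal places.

The exponential density is strictly decreasing on [0, ∞), so the HPD interval is anchored at 0: [0, q] with P(θ ≤ q) = 0.95.
q = −ln(1 − 0.95) / 2.86 = 2.9957 / 2.86 = 1.047.

[0.000, 1.047]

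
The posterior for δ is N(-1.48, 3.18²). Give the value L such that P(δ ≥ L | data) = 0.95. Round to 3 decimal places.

Need L with P(δ ≥ L) = 0.95: L = -1.48 − z_{0.05}·3.18.
z = 1.645; L = -1.48 − 1.645 × 3.18 = -6.711.

-6.711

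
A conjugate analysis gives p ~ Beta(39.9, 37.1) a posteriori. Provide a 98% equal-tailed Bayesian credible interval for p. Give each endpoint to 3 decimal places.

Posterior: Beta(39.9, 37.1).
Equal-tailed 98% interval: the 0.01 and 0.99 quantiles of Beta(39.9, 37.1).
Posterior mean ≈ 0.518, SD ≈ 0.057; a Normal approximation gives roughly [0.387, 0.650].
Exact: F⁻¹(0.01) = 0.387; F⁻¹(0.99) = 0.648.

[0.387, 0.648]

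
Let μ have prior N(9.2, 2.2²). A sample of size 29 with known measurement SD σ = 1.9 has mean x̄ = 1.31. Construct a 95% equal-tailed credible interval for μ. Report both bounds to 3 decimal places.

Posterior precision = 1/2.2² + 29/1.9² = 0.2066 + 8.0332 = 8.2399, so posterior SD = 0.3484.
Posterior mean = (9.2/2.2² + 29·1.31/1.9²) / 8.2399 = 1.5078.
Interval: 1.5078 ± 1.960 × 0.3484 → [0.825, 2.191].

[0.825, 2.191]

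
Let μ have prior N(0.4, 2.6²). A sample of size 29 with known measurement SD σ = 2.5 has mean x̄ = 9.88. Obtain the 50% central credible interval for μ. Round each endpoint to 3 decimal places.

[9.279, 9.895]

Posterior precision = 1/2.6² + 29/2.5² = 0.1479 + 4.6400 = 4.7879, so posterior SD = 0.4570.
Posterior mean = (0.4/2.6² + 29·9.88/2.5²) / 4.7879 = 9.5871.
Interval: 9.5871 ± 0.674 × 0.4570 → [9.279, 9.895].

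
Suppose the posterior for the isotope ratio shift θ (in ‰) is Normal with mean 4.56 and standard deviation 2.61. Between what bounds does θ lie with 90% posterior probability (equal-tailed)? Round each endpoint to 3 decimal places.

[0.267, 8.853]

The posterior is symmetric, so the 90% equal-tailed interval is θ = 4.56 ± z·2.61 with z = 1.645.
Half-width: 1.645 × 2.61 = 4.293.
4.56 − 4.293 = 0.267; 4.56 + 4.293 = 8.853.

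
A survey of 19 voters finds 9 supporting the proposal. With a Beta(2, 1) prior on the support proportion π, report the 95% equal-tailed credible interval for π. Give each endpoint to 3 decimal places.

[0.298, 0.702]

Posterior: Beta(2+9, 1+10) = Beta(11, 11).
Equal-tailed 95% interval: the 0.025 and 0.975 quantiles of Beta(11, 11).
Posterior mean ≈ 0.500, SD ≈ 0.104; a Normal approximation gives roughly [0.296, 0.704].
Exact: F⁻¹(0.025) = 0.298; F⁻¹(0.975) = 0.702.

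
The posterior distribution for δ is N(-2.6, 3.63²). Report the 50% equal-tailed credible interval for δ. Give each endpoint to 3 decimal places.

The posterior is symmetric, so the 50% equal-tailed interval is δ = -2.6 ± z·3.63 with z = 0.674.
Half-width: 0.674 × 3.63 = 2.448.
-2.6 − 2.448 = -5.048; -2.6 + 2.448 = -0.152.

[-5.048, -0.152]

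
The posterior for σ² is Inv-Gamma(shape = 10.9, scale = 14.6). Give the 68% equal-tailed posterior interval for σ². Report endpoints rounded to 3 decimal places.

Inverse-Gamma(10.9, 14.6) quantiles: F⁻¹(0.16) and F⁻¹(0.84).
Equivalently, 1/σ² ~ Gamma(10.9, rate = 14.6); invert its 0.84 and 0.16 quantiles.
Posterior mean ≈ 1.475, SD ≈ 0.494; a Normal approximation gives roughly [0.983, 1.966].
Exact: lower = 1.033; upper = 1.905.

[1.033, 1.905]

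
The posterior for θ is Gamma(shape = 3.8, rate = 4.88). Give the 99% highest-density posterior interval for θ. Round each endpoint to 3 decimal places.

The posterior is unimodal and skewed, so the HPD interval has equal density at both endpoints and is the shortest 99% interval.
Solving f(0.068) = f(2.011) with F(2.011) − F(0.068) = 0.99 gives [0.068, 2.011].
For comparison, the equal-tailed interval is [0.123, 2.181]; the HPD is narrower and shifted toward the mode.

[0.068, 2.011]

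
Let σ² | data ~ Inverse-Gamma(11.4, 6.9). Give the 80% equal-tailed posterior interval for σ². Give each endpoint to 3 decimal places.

Inverse-Gamma(11.4, 6.9) quantiles: F⁻¹(0.1) and F⁻¹(0.9).
Equivalently, 1/σ² ~ Gamma(11.4, rate = 6.9); invert its 0.9 and 0.1 quantiles.
Posterior mean ≈ 0.663, SD ≈ 0.216; a Normal approximation gives roughly [0.386, 0.941].
Exact: lower = 0.434; upper = 0.940.

[0.434, 0.940]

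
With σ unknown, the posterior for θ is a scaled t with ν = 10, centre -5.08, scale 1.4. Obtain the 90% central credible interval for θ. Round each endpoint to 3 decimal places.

[-7.617, -2.543]

The t_10 distribution is symmetric; the 90% interval is -5.08 ± t·1.4 with t_{0.95,10} = 1.812.
Half-width: 1.812 × 1.4 = 2.537.
-5.08 − 2.537 = -7.617; -5.08 + 2.537 = -2.543.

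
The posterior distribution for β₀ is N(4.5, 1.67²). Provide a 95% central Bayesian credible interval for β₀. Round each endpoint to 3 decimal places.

[1.227, 7.773]

The posterior is symmetric, so the 95% equal-tailed interval is β₀ = 4.5 ± z·1.67 with z = 1.960.
Half-width: 1.960 × 1.67 = 3.273.
4.5 − 3.273 = 1.227; 4.5 + 3.273 = 7.773.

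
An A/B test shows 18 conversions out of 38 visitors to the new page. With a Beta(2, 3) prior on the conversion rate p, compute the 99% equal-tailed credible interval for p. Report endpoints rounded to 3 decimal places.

Posterior: Beta(2+18, 3+20) = Beta(20, 23).
Equal-tailed 99% interval: the 0.005 and 0.995 quantiles of Beta(20, 23).
Posterior mean ≈ 0.465, SD ≈ 0.075; a Normal approximation gives roughly [0.271, 0.659].
Exact: F⁻¹(0.005) = 0.278; F⁻¹(0.995) = 0.658.

[0.278, 0.658]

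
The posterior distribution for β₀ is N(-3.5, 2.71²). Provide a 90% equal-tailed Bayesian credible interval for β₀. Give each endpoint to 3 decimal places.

[-7.958, 0.958]

The posterior is symmetric, so the 90% equal-tailed interval is β₀ = -3.5 ± z·2.71 with z = 1.645.
Half-width: 1.645 × 2.71 = 4.458.
-3.5 − 4.458 = -7.958; -3.5 + 4.458 = 0.958.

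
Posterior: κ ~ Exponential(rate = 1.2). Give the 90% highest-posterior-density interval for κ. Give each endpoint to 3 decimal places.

[0.000, 1.919]

The exponential density is strictly decreasing on [0, ∞), so the HPD interval is anchored at 0: [0, q] with P(κ ≤ q) = 0.90.
q = −ln(1 − 0.90) / 1.2 = 2.3026 / 1.2 = 1.919.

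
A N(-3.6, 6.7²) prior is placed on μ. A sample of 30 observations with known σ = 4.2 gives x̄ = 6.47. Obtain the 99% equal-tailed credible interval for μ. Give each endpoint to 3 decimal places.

[4.377, 8.302]

Posterior precision = 1/6.7² + 30/4.2² = 0.0223 + 1.7007 = 1.7230, so posterior SD = 0.7618.
Posterior mean = (-3.6/6.7² + 30·6.47/4.2²) / 1.7230 = 6.3398.
Interval: 6.3398 ± 2.576 × 0.7618 → [4.377, 8.302].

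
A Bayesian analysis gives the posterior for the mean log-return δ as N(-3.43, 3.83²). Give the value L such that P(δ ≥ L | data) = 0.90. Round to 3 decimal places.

Need L with P(δ ≥ L) = 0.90: L = -3.43 − z_{0.1}·3.83.
z = 1.282; L = -3.43 − 1.282 × 3.83 = -8.338.

-8.338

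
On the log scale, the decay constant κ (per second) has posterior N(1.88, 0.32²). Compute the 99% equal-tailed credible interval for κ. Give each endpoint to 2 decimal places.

On the log scale the 99% interval is 1.88 ± 2.576 × 0.32 = [1.0557, 2.7043].
Exponentiate: [e^1.0557, e^2.7043] = [2.87, 14.94].

[2.87, 14.94]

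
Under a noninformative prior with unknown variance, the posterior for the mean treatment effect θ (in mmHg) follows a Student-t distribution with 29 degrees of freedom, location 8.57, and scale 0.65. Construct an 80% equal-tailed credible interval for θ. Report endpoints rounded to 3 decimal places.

[7.718, 9.422]

The t_29 distribution is symmetric; the 80% interval is 8.57 ± t·0.65 with t_{0.9,29} = 1.311.
Half-width: 1.311 × 0.65 = 0.852.
8.57 − 0.852 = 7.718; 8.57 + 0.852 = 9.422.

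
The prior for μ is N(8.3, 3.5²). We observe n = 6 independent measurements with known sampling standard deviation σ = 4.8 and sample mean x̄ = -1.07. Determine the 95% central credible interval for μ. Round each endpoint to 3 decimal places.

[-2.185, 4.517]

Posterior precision = 1/3.5² + 6/4.8² = 0.0816 + 0.2604 = 0.3420, so posterior SD = 1.7098.
Posterior mean = (8.3/3.5² + 6·-1.07/4.8²) / 0.3420 = 1.1662.
Interval: 1.1662 ± 1.960 × 1.7098 → [-2.185, 4.517].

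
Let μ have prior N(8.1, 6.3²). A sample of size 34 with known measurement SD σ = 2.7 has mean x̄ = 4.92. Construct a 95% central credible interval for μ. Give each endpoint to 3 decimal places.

[4.032, 5.842]

Posterior precision = 1/6.3² + 34/2.7² = 0.0252 + 4.6639 = 4.6891, so posterior SD = 0.4618.
Posterior mean = (8.1/6.3² + 34·4.92/2.7²) / 4.6891 = 4.9371.
Interval: 4.9371 ± 1.960 × 0.4618 → [4.032, 5.842].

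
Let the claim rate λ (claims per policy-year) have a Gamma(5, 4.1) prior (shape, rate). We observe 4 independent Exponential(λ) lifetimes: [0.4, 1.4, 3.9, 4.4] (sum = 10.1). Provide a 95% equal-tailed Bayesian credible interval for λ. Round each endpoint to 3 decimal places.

[0.290, 1.110]

Posterior: Gamma(5+4, 4.1+10.1) = Gamma(9, 14.2) (shape, rate).
Equal-tailed 95% interval: Gamma(9, 14.2) quantiles at 0.025 and 0.975.
Posterior mean ≈ 0.634, SD ≈ 0.211; a Normal approximation gives roughly [0.220, 1.048].
Exact: lower = 0.290; upper = 1.110.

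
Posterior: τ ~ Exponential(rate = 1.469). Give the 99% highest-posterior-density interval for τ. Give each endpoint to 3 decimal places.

The exponential density is strictly decreasing on [0, ∞), so the HPD interval is anchored at 0: [0, q] with P(τ ≤ q) = 0.99.
q = −ln(1 − 0.99) / 1.469 = 4.6052 / 1.469 = 3.135.

[0.000, 3.135]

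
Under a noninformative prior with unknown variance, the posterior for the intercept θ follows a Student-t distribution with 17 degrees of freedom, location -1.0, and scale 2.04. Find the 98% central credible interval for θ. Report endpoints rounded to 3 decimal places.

[-6.237, 4.237]

The t_17 distribution is symmetric; the 98% interval is -1.0 ± t·2.04 with t_{0.99,17} = 2.567.
Half-width: 2.567 × 2.04 = 5.237.
-1.0 − 5.237 = -6.237; -1.0 + 5.237 = 4.237.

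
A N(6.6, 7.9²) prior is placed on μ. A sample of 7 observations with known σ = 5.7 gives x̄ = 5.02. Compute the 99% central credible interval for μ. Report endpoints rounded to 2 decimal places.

[-0.22, 10.48]

Posterior precision = 1/7.9² + 7/5.7² = 0.0160 + 0.2155 = 0.2315, so posterior SD = 2.0785.
Posterior mean = (6.6/7.9² + 7·5.02/5.7²) / 0.2315 = 5.1294.
Interval: 5.1294 ± 2.576 × 2.0785 → [-0.22, 10.48].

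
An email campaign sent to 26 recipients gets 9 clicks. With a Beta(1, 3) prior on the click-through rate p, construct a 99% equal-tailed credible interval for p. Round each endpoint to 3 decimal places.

Posterior: Beta(1+9, 3+17) = Beta(10, 20).
Equal-tailed 99% interval: the 0.005 and 0.995 quantiles of Beta(10, 20).
Posterior mean ≈ 0.333, SD ≈ 0.085; a Normal approximation gives roughly [0.115, 0.551].
Exact: F⁻¹(0.005) = 0.142; F⁻¹(0.995) = 0.565.

[0.142, 0.565]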